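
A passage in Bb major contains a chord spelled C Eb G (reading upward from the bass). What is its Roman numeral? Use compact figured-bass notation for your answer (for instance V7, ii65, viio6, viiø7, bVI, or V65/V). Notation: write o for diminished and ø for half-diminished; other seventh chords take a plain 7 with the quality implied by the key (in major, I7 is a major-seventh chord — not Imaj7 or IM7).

ii

Stacked in thirds the chord is C-Eb-G: a minor triad on C.
In Bb major, C is the supertonic; the diatonic minor triad there is ii.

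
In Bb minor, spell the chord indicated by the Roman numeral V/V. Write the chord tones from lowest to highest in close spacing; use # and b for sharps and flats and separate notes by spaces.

C E G

The slash means an applied dominant: we want the dominant of V. In Bb minor, V is F major, and its dominant is built on C.
Building a major triad on C gives C-E-G.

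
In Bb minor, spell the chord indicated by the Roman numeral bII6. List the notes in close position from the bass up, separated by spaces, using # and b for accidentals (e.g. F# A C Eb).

Eb Gb Cb

bII6 is the Neapolitan sixth — a major triad on the lowered second degree, here in its customary first inversion. In Bb minor that root is Cb.
So the chord is Cb-Eb-Gb, a major triad.
The figured bass 6 indicates first inversion, placing the third (Eb) in the bass: Eb-Gb-Cb.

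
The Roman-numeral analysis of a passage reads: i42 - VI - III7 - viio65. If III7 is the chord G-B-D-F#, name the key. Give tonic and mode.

E minor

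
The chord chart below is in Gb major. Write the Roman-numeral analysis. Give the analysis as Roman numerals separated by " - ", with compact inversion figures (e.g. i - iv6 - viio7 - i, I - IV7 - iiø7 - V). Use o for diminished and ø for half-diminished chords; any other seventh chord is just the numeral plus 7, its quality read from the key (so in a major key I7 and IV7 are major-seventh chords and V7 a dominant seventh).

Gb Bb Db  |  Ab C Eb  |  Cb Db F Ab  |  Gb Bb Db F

Gb-Bb-Db has root Gb, degree 1 in Gb major, so I.
Ab-C-Eb: a major triad on Ab, the applied dominant of V → V/V.
Cb-Db-F-Ab has root Db, degree 5 in Gb major, so V42.
Gb-Bb-Db-F: root Gb is the tonic; major seventh chord there is I7.

I - V/V - V42 - I7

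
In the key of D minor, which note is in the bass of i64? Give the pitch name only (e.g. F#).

i in D minor has root D; the chord is D-F-A.
The figure 64 means second inversion — the fifth is in the bass.

A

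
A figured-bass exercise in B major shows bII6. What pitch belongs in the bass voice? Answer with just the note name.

bII in B major has root C; the chord is C-E-G.
The figure 6 means first inversion — the third is in the bass.

E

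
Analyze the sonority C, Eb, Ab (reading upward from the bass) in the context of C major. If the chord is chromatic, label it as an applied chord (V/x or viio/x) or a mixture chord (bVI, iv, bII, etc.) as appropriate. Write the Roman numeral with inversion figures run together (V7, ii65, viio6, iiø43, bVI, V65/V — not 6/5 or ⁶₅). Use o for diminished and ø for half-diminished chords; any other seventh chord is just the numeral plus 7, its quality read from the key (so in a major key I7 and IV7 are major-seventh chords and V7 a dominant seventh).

bVI6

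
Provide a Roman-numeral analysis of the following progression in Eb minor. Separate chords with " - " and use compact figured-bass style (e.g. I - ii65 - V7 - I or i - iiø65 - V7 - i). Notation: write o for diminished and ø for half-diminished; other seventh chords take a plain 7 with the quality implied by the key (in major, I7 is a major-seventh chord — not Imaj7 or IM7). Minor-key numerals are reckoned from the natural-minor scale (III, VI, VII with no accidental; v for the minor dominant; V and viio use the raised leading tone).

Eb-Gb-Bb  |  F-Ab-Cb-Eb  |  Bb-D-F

i - iiø7 - V

Eb-Gb-Bb: root Eb is the tonic; minor triad there is i.
F-Ab-Cb-Eb has root F, degree 2 in Eb minor, so iiø7.
Bb-D-F has root Bb, degree 5 in Eb minor, so V.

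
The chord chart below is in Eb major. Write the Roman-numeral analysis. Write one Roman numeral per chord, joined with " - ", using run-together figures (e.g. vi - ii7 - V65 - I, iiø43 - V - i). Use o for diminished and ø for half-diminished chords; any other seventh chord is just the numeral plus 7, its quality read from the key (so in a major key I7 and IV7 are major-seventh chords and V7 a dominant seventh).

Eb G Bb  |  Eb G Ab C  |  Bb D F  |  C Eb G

I - IV43 - V - vi

Eb-G-Bb: root Eb is the tonic; major triad there is I.
Eb-G-Ab-C: root Ab is the subdominant; major seventh chord there is IV43.
Bb-D-F has root Bb, degree 5 in Eb major, so V.
C-Eb-G: root C is the submediant; minor triad there is vi.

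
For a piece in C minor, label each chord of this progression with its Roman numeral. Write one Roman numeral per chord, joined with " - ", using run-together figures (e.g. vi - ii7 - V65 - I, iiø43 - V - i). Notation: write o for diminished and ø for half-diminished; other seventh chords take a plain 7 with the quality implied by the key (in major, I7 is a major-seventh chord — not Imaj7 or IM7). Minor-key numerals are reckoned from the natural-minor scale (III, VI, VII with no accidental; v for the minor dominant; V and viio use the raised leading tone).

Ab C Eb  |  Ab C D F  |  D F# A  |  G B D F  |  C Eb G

Ab-C-Eb: root Ab is the submediant; major triad there is VI.
Ab-C-D-F has root D, degree 2 in C minor, so iiø43.
D-F#-A: chromatic; D is V of V, so V/V.
G-B-D-F: dominant seventh chord on G = scale degree 5 → V7.
C-Eb-G has root C, degree 1 in C minor, so i.

VI - iiø43 - V/V - V7 - i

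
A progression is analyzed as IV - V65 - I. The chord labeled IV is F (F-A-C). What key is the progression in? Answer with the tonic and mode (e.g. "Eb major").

C major

IV is given as F-A-C — a major triad with root F.
Counting down 3 scale steps from F places the tonic on C; a major triad on degree 4 is diatonic only in major.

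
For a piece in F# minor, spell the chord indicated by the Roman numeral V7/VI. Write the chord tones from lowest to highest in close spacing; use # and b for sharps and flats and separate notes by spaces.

The slash means an applied dominant: we want the dominant of VI. In F# minor, VI is D major, and its dominant is built on A.
Building a dominant seventh chord on A gives A-C#-E-G.

A C# E G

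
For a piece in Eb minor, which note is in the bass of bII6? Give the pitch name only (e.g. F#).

Ab

bII in Eb minor has root Fb; the chord is Fb-Ab-Cb.
The figure 6 means first inversion — the third is in the bass.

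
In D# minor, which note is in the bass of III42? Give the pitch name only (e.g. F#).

III in D# minor has root F#; the chord is F#-A#-C#-E#.
The figure 42 means third inversion — the seventh is in the bass.

E#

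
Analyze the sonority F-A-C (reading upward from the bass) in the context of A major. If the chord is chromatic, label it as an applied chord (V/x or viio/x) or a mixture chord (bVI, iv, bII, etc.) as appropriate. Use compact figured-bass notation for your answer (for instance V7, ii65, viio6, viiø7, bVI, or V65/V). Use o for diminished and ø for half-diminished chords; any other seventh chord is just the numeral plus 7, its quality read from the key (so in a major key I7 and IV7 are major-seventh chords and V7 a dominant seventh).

bVI

Stacked in thirds the chord is F-A-C: a major triad on F.
F is the lowered sixth degree of A major (diatonic 6 would be F#). This is a major triad on the lowered sixth degree, borrowed from the parallel minor.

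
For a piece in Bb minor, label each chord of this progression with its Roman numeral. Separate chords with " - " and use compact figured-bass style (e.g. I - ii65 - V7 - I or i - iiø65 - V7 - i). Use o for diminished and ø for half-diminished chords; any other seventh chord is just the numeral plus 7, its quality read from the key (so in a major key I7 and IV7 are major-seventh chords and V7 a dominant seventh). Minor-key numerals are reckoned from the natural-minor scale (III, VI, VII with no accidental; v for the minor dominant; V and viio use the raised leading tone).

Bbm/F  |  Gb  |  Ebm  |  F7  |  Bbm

i64 - VI - iv - V7 - i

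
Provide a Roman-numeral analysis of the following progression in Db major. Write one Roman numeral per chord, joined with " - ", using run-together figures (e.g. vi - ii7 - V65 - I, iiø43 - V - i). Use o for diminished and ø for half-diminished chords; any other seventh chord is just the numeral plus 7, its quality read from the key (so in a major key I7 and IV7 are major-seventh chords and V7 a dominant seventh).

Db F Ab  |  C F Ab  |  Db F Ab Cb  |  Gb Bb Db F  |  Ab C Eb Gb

I - iii64 - V7/IV - IV7 - V7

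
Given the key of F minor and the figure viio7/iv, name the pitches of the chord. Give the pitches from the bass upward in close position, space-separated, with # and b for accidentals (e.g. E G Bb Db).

A C Eb Gb

The slash marks an applied leading-tone chord: viio of iv. In F minor, iv is Bb, so the leading tone to it is A, a half step below.
Building a fully diminished seventh chord on A gives A-C-Eb-Gb.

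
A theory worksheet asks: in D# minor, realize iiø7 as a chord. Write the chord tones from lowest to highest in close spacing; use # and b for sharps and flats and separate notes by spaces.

In D# minor, the second degree is E#, and the diatonic chord built there is a half-diminished seventh chord.
Stacking thirds from E# gives E#-G#-B-D#.

E# G# B D#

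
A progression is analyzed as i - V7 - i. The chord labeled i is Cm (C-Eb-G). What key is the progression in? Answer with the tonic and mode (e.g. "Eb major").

The anchor chord is a minor triad on C, labeled i.
If C is scale degree 1 and the mode makes that degree carry a minor triad, the tonic is C and the mode is minor.

C minor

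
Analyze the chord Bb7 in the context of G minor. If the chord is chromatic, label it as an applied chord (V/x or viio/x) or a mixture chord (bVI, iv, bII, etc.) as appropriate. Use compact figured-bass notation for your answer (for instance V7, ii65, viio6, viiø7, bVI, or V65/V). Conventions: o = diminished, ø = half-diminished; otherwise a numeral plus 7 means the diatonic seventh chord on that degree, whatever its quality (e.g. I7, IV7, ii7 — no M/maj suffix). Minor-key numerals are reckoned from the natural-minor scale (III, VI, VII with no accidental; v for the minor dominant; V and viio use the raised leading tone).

The pitches Bb-D-F-Ab form a dominant seventh chord rooted on Bb.
Bb is not a diatonic chord root with this quality in G minor, but it lies a perfect fifth above Eb (VI), so the chord functions as an applied dominant of VI.

V7/VI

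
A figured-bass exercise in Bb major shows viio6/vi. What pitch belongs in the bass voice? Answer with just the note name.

A

The applied chord viio6/vi is rooted on F#: F#-A-C.
The figure 6 means first inversion — the third is in the bass.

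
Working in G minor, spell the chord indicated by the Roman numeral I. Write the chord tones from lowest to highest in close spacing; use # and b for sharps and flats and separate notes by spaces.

G B D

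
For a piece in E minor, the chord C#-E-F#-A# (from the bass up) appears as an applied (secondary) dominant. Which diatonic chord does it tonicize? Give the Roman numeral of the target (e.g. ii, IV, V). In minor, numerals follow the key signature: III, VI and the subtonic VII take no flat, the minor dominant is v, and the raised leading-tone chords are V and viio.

The chord is a dominant seventh chord on F#.
A dominant resolves down a perfect fifth: F# → B. In E minor, B is scale degree 5, i.e. V.

V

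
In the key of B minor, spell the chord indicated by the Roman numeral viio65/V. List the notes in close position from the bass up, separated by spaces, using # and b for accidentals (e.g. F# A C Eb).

viio65/V is a secondary leading-tone chord. The target V is F# in B minor; the applied chord is rooted a semitone below, on E#.
Building a fully diminished seventh chord on E# gives E#-G#-B-D.
With the 65 figure the chord is in first inversion; from the bass G# upward in close position it reads G#-B-D-E#.

G# B D E#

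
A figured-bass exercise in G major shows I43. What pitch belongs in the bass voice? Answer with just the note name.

D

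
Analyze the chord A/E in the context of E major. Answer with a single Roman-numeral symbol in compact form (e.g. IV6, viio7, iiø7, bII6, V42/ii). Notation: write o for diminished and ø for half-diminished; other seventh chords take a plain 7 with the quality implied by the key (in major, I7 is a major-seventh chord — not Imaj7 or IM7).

IV64

The pitches A-C#-E form a major triad rooted on A.
A is scale degree 4 in E major, and a major triad on that degree is written IV.
With E in the bass the chord is in second inversion, so the figured bass is 64.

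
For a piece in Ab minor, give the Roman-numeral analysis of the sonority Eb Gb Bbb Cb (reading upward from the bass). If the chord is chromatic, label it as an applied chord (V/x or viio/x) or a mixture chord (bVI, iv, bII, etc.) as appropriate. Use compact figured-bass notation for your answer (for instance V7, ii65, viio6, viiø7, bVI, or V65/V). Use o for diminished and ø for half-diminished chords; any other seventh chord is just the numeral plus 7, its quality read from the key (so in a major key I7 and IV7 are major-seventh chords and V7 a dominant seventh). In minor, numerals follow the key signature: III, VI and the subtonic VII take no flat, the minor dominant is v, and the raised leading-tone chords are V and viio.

V65/VI

Stacked in thirds the chord is Cb-Eb-Gb-Bbb: a dominant seventh chord on Cb.
Cb is not a diatonic chord root with this quality in Ab minor, but it lies a perfect fifth above Fb (VI), so the chord functions as an applied dominant of VI.
With Eb in the bass the chord is in first inversion, so the figured bass is 65.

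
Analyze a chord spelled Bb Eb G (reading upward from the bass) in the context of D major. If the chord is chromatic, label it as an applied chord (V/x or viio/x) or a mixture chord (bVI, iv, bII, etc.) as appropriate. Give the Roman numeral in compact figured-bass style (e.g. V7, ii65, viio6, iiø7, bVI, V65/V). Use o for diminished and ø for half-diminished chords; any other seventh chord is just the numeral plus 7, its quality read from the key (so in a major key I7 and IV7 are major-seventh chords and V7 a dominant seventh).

Stacked in thirds the chord is Eb-G-Bb: a major triad on Eb.
Eb is the lowered second degree of D major (diatonic 2 would be E). This is the Neapolitan chord — a major triad on the lowered second degree.
With Bb in the bass the chord is in second inversion, so the figured bass is 64.

bII64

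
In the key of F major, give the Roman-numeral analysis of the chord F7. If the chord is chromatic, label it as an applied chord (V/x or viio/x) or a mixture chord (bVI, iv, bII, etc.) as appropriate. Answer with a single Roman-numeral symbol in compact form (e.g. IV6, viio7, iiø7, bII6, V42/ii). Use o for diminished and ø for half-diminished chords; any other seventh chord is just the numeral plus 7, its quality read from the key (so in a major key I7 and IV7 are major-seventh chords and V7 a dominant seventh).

V7/IV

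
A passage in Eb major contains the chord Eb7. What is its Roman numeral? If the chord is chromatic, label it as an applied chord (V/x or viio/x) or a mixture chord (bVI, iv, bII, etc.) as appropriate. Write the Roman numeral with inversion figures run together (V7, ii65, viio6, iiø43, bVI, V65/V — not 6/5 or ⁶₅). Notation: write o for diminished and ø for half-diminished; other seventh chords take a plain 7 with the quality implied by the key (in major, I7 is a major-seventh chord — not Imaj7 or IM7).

V7/IV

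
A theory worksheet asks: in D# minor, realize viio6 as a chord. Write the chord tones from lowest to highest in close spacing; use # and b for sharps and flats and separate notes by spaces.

In D# minor, the leading-tone chord is built on the raised seventh degree, C##.
That chord is spelled C##-E#-G#.
The figured bass 6 indicates first inversion, placing the third (E#) in the bass: E#-G#-C##.

E# G# C##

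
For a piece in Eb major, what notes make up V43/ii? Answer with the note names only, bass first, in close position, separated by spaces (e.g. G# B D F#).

G Bb C E

The slash means an applied dominant: we want the dominant of ii. In Eb major, ii is F minor, and its dominant is built on C.
Building a dominant seventh chord on C gives C-E-G-Bb.
The figured bass 43 indicates second inversion, placing the fifth (G) in the bass: G-Bb-C-E.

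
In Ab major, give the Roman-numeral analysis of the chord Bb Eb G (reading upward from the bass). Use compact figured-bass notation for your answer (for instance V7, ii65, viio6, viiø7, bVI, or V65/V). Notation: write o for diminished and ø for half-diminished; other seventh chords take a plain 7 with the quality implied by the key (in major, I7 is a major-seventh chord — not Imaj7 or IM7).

V64

The pitches Eb-G-Bb form a major triad rooted on Eb.
Eb is scale degree 5 in Ab major, and a major triad on that degree is written V.
With Bb in the bass the chord is in second inversion, so the figured bass is 64.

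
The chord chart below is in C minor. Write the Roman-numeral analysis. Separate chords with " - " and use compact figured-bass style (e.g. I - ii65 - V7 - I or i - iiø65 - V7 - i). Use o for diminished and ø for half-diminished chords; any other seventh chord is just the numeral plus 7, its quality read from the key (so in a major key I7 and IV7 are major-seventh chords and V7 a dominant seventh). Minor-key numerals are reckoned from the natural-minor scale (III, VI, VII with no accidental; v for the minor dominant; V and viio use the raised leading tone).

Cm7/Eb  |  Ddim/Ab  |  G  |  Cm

Cm7/Eb: minor seventh chord on C = scale degree 1 → i65.
Ddim/Ab: diminished triad on D = scale degree 2 → iio64.
G: root G is the dominant; major triad there is V.
Cm: root C is the tonic; minor triad there is i.

i65 - iio64 - V - i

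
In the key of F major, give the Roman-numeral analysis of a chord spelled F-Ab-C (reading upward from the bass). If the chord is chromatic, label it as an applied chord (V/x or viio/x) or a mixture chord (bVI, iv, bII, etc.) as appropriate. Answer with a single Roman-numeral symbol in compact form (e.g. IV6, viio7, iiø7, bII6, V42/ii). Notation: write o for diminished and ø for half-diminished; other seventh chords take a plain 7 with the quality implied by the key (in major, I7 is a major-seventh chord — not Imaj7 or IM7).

Stacked in thirds the chord is F-Ab-C: a minor triad on F.
F is the first degree of F major. This is the minor tonic, borrowed from the parallel minor.

i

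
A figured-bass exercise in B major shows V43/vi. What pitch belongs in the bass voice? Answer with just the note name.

A#

The applied chord V43/vi is rooted on D#: D#-F##-A#-C#.
The figure 43 means second inversion — the fifth is in the bass.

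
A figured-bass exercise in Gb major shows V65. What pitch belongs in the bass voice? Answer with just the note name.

V in Gb major has root Db; the chord is Db-F-Ab-Cb.
The figure 65 means first inversion — the third is in the bass.

F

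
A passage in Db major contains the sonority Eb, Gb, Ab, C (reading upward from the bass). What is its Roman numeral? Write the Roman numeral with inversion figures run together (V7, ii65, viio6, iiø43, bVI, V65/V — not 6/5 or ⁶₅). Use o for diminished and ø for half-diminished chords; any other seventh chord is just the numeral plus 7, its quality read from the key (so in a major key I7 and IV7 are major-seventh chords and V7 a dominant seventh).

V43

Stacked in thirds the chord is Ab-C-Eb-Gb: a dominant seventh chord on Ab.
In Db major, Ab is the dominant; the diatonic dominant seventh chord there is V7.
With Eb in the bass the chord is in second inversion, so the figured bass is 43.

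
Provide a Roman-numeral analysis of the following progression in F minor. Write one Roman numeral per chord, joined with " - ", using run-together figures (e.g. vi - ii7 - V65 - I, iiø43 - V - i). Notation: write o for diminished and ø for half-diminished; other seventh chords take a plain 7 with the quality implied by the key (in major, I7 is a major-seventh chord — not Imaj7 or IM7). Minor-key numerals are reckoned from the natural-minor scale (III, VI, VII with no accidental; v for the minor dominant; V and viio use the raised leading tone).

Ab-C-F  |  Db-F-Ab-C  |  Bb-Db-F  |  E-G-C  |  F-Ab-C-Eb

i6 - VI7 - iv - V6 - i7

Ab-C-F: root F is the tonic; minor triad there is i6.
Db-F-Ab-C: major seventh chord on Db = scale degree 6 → VI7.
Bb-Db-F: root Bb is the subdominant; minor triad there is iv.
E-G-C: root C is the dominant; major triad there is V6.
F-Ab-C-Eb: root F is the tonic; minor seventh chord there is i7.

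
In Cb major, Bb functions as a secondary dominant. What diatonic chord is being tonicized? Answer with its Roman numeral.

The chord is a major triad on Bb.
A dominant resolves down a perfect fifth: Bb → Eb. In Cb major, Eb is scale degree 3, i.e. iii.

iii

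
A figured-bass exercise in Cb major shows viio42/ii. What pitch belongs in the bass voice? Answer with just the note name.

Bbb

The applied chord viio42/ii is rooted on C: C-Eb-Gb-Bbb.
The figure 42 means third inversion — the seventh is in the bass.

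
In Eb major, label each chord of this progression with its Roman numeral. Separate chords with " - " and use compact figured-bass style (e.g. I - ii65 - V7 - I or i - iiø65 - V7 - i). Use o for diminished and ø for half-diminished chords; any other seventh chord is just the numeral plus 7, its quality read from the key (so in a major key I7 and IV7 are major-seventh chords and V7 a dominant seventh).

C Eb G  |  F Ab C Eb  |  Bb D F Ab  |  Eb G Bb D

C-Eb-G: minor triad on C = scale degree 6 → vi.
F-Ab-C-Eb: root F is the supertonic; minor seventh chord there is ii7.
Bb-D-F-Ab has root Bb, degree 5 in Eb major, so V7.
Eb-G-Bb-D has root Eb, degree 1 in Eb major, so I7.

vi - ii7 - V7 - I7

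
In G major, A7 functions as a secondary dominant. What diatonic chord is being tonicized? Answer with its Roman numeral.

V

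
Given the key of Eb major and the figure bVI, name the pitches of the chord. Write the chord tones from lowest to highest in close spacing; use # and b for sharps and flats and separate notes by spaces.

Scale degree 6 in Eb major is C; lowering it a half step gives Cb. bVI is a major triad on the lowered sixth degree, borrowed from the parallel minor.
So the chord is Cb-Eb-Gb, a major triad.

Cb Eb Gb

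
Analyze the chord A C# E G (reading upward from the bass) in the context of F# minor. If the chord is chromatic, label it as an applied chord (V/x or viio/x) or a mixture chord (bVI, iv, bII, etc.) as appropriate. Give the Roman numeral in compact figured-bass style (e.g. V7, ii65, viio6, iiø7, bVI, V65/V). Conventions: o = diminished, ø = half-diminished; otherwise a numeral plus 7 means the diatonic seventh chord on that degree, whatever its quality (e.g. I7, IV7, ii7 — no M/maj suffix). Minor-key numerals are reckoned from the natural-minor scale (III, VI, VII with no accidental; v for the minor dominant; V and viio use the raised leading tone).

The pitches A-C#-E-G form a dominant seventh chord rooted on A.
A is not a diatonic chord root with this quality in F# minor, but it lies a perfect fifth above D (VI), so the chord functions as an applied dominant of VI.

V7/VI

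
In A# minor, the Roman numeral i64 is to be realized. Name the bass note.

i in A# minor has root A#; the chord is A#-C#-E#.
The figure 64 means second inversion — the fifth is in the bass.

E#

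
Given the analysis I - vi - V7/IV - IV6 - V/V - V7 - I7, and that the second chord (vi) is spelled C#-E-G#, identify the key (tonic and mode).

E major

The anchor chord is a minor triad on C#, labeled vi.
vi on C# implies C# is the submediant; that puts the tonic at E, and the lowercase numeral fits major mode.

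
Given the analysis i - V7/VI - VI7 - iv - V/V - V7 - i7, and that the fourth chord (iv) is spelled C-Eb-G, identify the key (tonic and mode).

G minor

The anchor chord is a minor triad on C, labeled iv.
iv on C implies C is the subdominant; that puts the tonic at G, and the lowercase numeral fits minor mode.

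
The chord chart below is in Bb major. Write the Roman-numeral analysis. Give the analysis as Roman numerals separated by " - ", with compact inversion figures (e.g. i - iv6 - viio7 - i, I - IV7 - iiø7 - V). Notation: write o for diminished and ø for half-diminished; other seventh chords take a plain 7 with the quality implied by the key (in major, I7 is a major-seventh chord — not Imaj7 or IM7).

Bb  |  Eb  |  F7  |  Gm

Bb: major triad on Bb = scale degree 1 → I.
Eb has root Eb, degree 4 in Bb major, so IV.
F7: dominant seventh chord on F = scale degree 5 → V7.
Gm: root G is the submediant; minor triad there is vi.

I - IV - V7 - vi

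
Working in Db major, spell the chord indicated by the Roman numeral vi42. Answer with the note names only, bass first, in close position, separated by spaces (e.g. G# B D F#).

Ab Bb Db F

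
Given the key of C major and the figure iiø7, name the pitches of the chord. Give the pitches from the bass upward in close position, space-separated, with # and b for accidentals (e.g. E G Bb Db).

iiø7 is the half-diminished supertonic seventh, borrowed from the parallel minor. In C major that root is D.
So the chord is D-F-Ab-C, a half-diminished seventh chord.

D F Ab C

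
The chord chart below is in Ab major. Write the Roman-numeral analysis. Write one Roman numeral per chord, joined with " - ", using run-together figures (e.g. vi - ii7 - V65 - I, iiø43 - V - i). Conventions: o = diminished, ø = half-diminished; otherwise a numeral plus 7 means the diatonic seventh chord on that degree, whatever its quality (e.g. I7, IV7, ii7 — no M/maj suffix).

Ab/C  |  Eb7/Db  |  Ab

Ab/C has root Ab, degree 1 in Ab major, so I6.
Eb7/Db: dominant seventh chord on Eb = scale degree 5 → V42.
Ab has root Ab, degree 1 in Ab major, so I.

I6 - V42 - I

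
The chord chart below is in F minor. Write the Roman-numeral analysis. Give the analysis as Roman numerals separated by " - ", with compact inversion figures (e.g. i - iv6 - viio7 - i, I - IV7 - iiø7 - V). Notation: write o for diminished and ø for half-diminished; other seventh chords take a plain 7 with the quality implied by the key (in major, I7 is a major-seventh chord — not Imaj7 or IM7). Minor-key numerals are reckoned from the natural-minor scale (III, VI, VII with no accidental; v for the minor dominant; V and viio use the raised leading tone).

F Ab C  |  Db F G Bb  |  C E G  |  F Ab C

i - iiø43 - V - i

F-Ab-C has root F, degree 1 in F minor, so i.
Db-F-G-Bb: root G is the supertonic; half-diminished seventh chord there is iiø43.
C-E-G has root C, degree 5 in F minor, so V.
F-Ab-C: root F is the tonic; minor triad there is i.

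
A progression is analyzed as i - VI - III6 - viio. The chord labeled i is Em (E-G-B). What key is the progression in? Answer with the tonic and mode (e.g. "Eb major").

E minor

The anchor chord is a minor triad on E, labeled i.
If E is scale degree 1 and the mode makes that degree carry a minor triad, the tonic is E and the mode is minor.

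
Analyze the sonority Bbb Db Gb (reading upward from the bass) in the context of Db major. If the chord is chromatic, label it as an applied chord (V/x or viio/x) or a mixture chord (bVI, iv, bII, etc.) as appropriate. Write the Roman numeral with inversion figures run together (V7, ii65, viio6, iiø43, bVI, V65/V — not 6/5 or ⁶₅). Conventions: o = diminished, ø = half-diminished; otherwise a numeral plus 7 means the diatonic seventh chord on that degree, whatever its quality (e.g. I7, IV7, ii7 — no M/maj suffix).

iv6

The pitches Gb-Bbb-Db form a minor triad rooted on Gb.
Gb is the fourth degree of Db major. This is the minor subdominant, borrowed from the parallel minor.
With Bbb in the bass the chord is in first inversion, so the figured bass is 6.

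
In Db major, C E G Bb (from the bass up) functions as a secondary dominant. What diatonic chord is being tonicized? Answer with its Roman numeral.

The chord is a dominant seventh chord on C.
A dominant resolves down a perfect fifth: C → F. In Db major, F is scale degree 3, i.e. iii.

iii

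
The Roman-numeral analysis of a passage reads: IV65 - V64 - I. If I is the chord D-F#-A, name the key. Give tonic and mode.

D major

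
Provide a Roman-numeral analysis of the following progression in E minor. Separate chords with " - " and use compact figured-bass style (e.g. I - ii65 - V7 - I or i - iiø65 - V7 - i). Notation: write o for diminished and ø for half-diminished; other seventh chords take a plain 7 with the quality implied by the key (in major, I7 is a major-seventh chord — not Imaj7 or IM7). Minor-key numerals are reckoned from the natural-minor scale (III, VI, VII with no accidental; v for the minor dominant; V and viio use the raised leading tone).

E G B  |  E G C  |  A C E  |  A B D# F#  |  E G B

i - VI6 - iv - V42 - i

E-G-B: minor triad on E = scale degree 1 → i.
E-G-C has root C, degree 6 in E minor, so VI6.
A-C-E: root A is the subdominant; minor triad there is iv.
A-B-D#-F#: dominant seventh chord on B = scale degree 5 → V42.
E-G-B: root E is the tonic; minor triad there is i.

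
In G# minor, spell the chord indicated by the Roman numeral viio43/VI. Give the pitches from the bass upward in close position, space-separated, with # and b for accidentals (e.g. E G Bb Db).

A C D# F#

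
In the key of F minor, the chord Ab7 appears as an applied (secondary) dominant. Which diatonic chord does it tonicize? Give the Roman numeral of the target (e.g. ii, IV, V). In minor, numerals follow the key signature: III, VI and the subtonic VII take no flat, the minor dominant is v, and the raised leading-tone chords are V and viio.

VI

The chord is a dominant seventh chord on Ab.
A dominant resolves down a perfect fifth: Ab → Db. In F minor, Db is scale degree 6, i.e. VI.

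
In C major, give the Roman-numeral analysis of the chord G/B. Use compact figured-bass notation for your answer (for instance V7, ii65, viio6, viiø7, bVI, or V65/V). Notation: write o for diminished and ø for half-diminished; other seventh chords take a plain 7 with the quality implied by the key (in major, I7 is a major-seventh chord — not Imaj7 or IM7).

V6

The pitches G-B-D form a major triad rooted on G.
G is scale degree 5 in C major, and a major triad on that degree is written V.
With B in the bass the chord is in first inversion, so the figured bass is 6.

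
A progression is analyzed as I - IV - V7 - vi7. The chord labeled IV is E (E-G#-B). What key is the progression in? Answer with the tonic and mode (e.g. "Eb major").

IV is given as E-G#-B — a major triad with root E.
IV on E implies E is the subdominant; that puts the tonic at B, and the uppercase numeral fits major mode.

B major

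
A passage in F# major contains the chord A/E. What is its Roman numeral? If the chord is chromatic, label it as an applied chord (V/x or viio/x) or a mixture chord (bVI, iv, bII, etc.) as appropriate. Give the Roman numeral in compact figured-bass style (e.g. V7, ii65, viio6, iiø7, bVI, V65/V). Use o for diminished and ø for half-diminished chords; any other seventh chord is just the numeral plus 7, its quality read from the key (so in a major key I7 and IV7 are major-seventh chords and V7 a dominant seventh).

bIII64

Stacked in thirds the chord is A-C#-E: a major triad on A.
A is the lowered third degree of F# major (diatonic 3 would be A#). This is a major triad on the lowered third degree, borrowed from the parallel minor.
With E in the bass the chord is in second inversion, so the figured bass is 64.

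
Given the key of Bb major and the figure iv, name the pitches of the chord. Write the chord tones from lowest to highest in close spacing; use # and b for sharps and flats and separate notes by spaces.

Eb Gb Bb

iv is the minor subdominant, borrowed from the parallel minor. In Bb major that root is Eb.
So the chord is Eb-Gb-Bb, a minor triad.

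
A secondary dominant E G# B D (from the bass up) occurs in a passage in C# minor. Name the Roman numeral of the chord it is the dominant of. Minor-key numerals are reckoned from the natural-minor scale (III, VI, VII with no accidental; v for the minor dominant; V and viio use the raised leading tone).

VI

The chord is a dominant seventh chord on E.
A dominant resolves down a perfect fifth: E → A. In C# minor, A is scale degree 6, i.e. VI.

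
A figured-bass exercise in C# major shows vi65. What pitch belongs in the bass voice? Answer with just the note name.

vi in C# major has root A#; the chord is A#-C#-E#-G#.
The figure 65 means first inversion — the third is in the bass.

C#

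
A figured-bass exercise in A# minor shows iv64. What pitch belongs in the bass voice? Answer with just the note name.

A#

iv in A# minor has root D#; the chord is D#-F#-A#.
The figure 64 means second inversion — the fifth is in the bass.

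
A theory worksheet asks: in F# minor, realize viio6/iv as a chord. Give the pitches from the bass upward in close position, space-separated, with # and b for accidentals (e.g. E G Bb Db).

viio6/iv is a secondary leading-tone chord. The target iv is B in F# minor; the applied chord is rooted a semitone below, on A#.
Building a diminished triad on A# gives A#-C#-E.
The figured bass 6 indicates first inversion, placing the third (C#) in the bass: C#-E-A#.

C# E A#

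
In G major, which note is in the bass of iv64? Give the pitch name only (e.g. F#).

G

iv in G major has root C; the chord is C-Eb-G.
The figure 64 means second inversion — the fifth is in the bass.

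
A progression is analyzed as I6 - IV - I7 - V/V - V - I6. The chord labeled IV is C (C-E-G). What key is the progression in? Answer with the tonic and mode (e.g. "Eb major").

G major

The chord C is a major triad rooted on C; its label is IV.
Counting down 3 scale steps from C places the tonic on G; a major triad on degree 4 is diatonic only in major.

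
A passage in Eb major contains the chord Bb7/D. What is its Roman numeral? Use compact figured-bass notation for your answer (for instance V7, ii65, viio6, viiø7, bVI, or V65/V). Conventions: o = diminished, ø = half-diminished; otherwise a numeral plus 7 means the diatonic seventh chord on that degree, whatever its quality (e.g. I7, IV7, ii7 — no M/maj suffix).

V65

Stacked in thirds the chord is Bb-D-F-Ab: a dominant seventh chord on Bb.
In Eb major, Bb is the dominant; the diatonic dominant seventh chord there is V7.
With D in the bass the chord is in first inversion, so the figured bass is 65.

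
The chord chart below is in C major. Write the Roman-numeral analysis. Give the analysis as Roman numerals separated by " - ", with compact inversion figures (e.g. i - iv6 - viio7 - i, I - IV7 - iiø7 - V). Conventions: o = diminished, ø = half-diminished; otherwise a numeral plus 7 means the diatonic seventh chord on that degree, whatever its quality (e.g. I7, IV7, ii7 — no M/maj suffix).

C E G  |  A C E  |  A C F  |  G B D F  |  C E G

C-E-G: root C is the tonic; major triad there is I.
A-C-E: minor triad on A = scale degree 6 → vi.
A-C-F: root F is the subdominant; major triad there is IV6.
G-B-D-F: root G is the dominant; dominant seventh chord there is V7.
C-E-G: major triad on C = scale degree 1 → I.

I - vi - IV6 - V7 - I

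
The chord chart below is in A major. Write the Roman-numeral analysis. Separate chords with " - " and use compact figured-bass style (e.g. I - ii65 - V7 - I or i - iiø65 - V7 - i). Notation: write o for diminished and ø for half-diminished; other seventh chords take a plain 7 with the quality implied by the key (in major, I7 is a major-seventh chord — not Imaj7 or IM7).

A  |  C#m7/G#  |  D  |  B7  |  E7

A has root A, degree 1 in A major, so I.
C#m7/G#: minor seventh chord on C# = scale degree 3 → iii43.
D has root D, degree 4 in A major, so IV.
B7 is the secondary dominant of V (dominant seventh chord on B): V7/V.
E7: root E is the dominant; dominant seventh chord there is V7.

I - iii43 - IV - V7/V - V7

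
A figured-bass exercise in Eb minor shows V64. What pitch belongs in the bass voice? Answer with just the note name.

F

V in Eb minor has root Bb; the chord is Bb-D-F.
The figure 64 means second inversion — the fifth is in the bass.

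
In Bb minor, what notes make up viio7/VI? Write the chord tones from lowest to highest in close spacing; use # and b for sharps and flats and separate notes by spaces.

viio7/VI is a secondary leading-tone chord. The target VI is Gb in Bb minor; the applied chord is rooted a semitone below, on F.
Building a fully diminished seventh chord on F gives F-Ab-Cb-Ebb.

F Ab Cb Ebb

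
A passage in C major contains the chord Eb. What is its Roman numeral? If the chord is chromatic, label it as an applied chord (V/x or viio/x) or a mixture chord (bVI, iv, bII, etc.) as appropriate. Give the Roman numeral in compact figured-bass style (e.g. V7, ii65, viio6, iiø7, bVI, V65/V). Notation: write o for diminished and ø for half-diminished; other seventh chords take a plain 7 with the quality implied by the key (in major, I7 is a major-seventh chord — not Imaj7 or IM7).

bIII

Stacked in thirds the chord is Eb-G-Bb: a major triad on Eb.
Eb is the lowered third degree of C major (diatonic 3 would be E). This is a major triad on the lowered third degree, borrowed from the parallel minor.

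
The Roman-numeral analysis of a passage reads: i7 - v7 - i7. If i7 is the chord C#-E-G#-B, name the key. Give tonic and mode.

C# minor

i7 is given as C#-E-G#-B — a minor seventh chord with root C#.
If C# is scale degree 1 and the mode makes that degree carry a minor seventh chord, the tonic is C# and the mode is minor.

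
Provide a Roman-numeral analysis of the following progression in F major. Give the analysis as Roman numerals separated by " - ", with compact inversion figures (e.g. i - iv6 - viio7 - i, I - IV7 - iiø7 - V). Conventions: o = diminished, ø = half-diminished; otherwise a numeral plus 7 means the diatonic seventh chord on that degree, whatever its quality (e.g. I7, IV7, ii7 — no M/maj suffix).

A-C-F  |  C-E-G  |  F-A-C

A-C-F has root F, degree 1 in F major, so I6.
C-E-G: major triad on C = scale degree 5 → V.
F-A-C has root F, degree 1 in F major, so I.

I6 - V - I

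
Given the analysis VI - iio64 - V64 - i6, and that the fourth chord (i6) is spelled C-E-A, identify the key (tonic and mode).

A minor

The chord Am/C is a minor triad rooted on A; its label is i6.
If A is scale degree 1 and the mode makes that degree carry a minor triad, the tonic is A and the mode is minor.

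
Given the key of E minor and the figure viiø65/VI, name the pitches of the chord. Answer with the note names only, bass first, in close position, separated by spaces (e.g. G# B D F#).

D F A B

viiø65/VI is a secondary leading-tone chord. The target VI is C in E minor; the applied chord is rooted a semitone below, on B.
Building a half-diminished seventh chord on B gives B-D-F-A.
With the 65 figure the chord is in first inversion; from the bass D upward in close position it reads D-F-A-B.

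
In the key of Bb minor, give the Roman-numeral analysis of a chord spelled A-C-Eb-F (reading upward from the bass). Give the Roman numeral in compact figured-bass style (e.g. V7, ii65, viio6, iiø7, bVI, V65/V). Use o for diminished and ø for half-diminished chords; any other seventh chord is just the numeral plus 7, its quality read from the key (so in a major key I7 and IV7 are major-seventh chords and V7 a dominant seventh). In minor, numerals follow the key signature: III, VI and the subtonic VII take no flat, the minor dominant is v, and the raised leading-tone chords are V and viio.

V65

Stacked in thirds the chord is F-A-C-Eb: a dominant seventh chord on F.
In Bb minor, F is the dominant; the diatonic dominant seventh chord there is V7.
With A in the bass the chord is in first inversion, so the figured bass is 65.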